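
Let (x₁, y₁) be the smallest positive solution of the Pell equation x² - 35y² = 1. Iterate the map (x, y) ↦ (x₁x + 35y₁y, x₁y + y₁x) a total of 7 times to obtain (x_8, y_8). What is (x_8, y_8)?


Step 1: Find the fundamental solution (x₁, y₁) of x² - 35y² = 1.
  Expand √35 as a continued fraction. a₀ = ⌊√35⌋ = 5; iterate m_{k+1} = d_k·a_k − m_k, d_{k+1} = (35 − m_{k+1}²)/d_k, a_{k+1} = ⌊(a₀ + m_{k+1})/d_{k+1}⌋ (starting m₀ = 0, d₀ = 1), with convergents p_k = a_k·p_{k-1} + p_{k-2}, q_k = a_k·q_{k-1} + q_{k-2} (p₋₁ = 1, q₋₁ = 0):
  k = 0: a₀ = 5; p₀/q₀ = 5/1; p₀² − 35·q₀² = 25 − 35 = -10.
  k = 1: m = 5, d = 10, a = ⌊(5 + 5)/10⌋ = 1; p/q = (1·5 + 1)/(1·1 + 0) = 6/1; p² − 35·q² = 36 − 35 = 1.
  The first convergent with p² − 35·q² = 1 gives the fundamental solution (x₁, y₁) = (6, 1).
Step 2: Apply the recurrence (x_{n+1}, y_{n+1}) = (x₁x_n + 35y₁y_n, x₁y_n + y₁x_n) repeatedly.
  From (x_1, y_1) = (6, 1): x_2 = 6·6 + 35·1·1 = 71; y_2 = 6·1 + 1·6 = 12.
  From (x_2, y_2) = (71, 12): x_3 = 6·71 + 35·1·12 = 846; y_3 = 6·12 + 1·71 = 143.
  From (x_3, y_3) = (846, 143): x_4 = 6·846 + 35·1·143 = 10081; y_4 = 6·143 + 1·846 = 1704.
  From (x_4, y_4) = (10081, 1704): x_5 = 6·10081 + 35·1·1704 = 120126; y_5 = 6·1704 + 1·10081 = 20305.
  From (x_5, y_5) = (120126, 20305): x_6 = 6·120126 + 35·1·20305 = 1431431; y_6 = 6·20305 + 1·120126 = 241956.
  From (x_6, y_6) = (1431431, 241956): x_7 = 6·1431431 + 35·1·241956 = 17057046; y_7 = 6·241956 + 1·1431431 = 2883167.
  From (x_7, y_7) = (17057046, 2883167): x_8 = 6·17057046 + 35·1·2883167 = 203253121; y_8 = 6·2883167 + 1·17057046 = 34356048.
Step 3: Verify x_8² - 35·y_8² = 41311831196240641 - 41311831196240640 = 1 (should be 1). ✓

(x_1, y_1) = (6, 1); (x_8, y_8) = (203253121, 34356048).


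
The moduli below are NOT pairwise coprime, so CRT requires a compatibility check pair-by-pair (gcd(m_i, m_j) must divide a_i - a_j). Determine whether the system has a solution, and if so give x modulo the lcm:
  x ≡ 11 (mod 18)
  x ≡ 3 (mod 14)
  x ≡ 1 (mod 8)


Moduli 18, 14, 8 are not pairwise coprime, so CRT works modulo lcm(m_i) when all pairwise compatibility conditions hold.
Pairwise compatibility: gcd(m_i, m_j) must divide a_i - a_j for every pair.
Merge one congruence at a time:
  Start: x ≡ 11 (mod 18).
  Combine with x ≡ 3 (mod 14): gcd(18, 14) = 2; 3 - 11 = -8, which IS divisible by 2, so compatible.
    Write x = 11 + 18·t and substitute into x ≡ 3 (mod 14): 18·t ≡ 3 − 11 = -8 (mod 14).
    Divide the congruence (and modulus) by g = 2: 9·t ≡ -4 (mod 7).
    Reduce coefficients mod 7: 2·t ≡ 3 (mod 7).
    The inverse of 2 mod 7 is 4 (since 2·4 = 8 = 1·7 + 1), so t ≡ 4·3 = 12 ≡ 5 (mod 7).
    Then x = 11 + 18·5 = 101, valid modulo lcm(18, 14) = 126: x ≡ 101 (mod 126).
  Combine with x ≡ 1 (mod 8): gcd(126, 8) = 2; 1 - 101 = -100, which IS divisible by 2, so compatible.
    Write x = 101 + 126·t and substitute into x ≡ 1 (mod 8): 126·t ≡ 1 − 101 = -100 (mod 8).
    Divide the congruence (and modulus) by g = 2: 63·t ≡ -50 (mod 4).
    Reduce coefficients mod 4: 3·t ≡ 2 (mod 4).
    The inverse of 3 mod 4 is 3 (since 3·3 = 9 = 2·4 + 1), so t ≡ 3·2 = 6 ≡ 2 (mod 4).
    Then x = 101 + 126·2 = 353, valid modulo lcm(126, 8) = 504: x ≡ 353 (mod 504).
Verify: 353 mod 18 = 11, 353 mod 14 = 3, 353 mod 8 = 1.

x ≡ 353 (mod 504).


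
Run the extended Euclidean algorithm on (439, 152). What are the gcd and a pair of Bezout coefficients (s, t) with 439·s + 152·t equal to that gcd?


Euclidean algorithm on (439, 152) — divide until remainder is 0:
  439 = 2 · 152 + 135
  152 = 1 · 135 + 17
  135 = 7 · 17 + 16
  17 = 1 · 16 + 1
  16 = 16 · 1 + 0
gcd(439, 152) = 1.
Track Bezout coefficients alongside the remainders: start with r₀ = 439 = a·1 + b·0 (s = 1, t = 0) and r₁ = 152 = a·0 + b·1 (s = 0, t = 1); each new remainder r_{k+1} = r_{k-1} − q_k·r_k inherits s_{k+1} = s_{k-1} − q_k·s_k, t_{k+1} = t_{k-1} − q_k·t_k, so r_k = a·s_k + b·t_k at every step:
  q = 2: r = 135, s = 1 − 2·0 = 1, t = 0 − 2·1 = -2  (check: 439·1 + 152·(-2) = 135)
  q = 1: r = 17, s = 0 − 1·1 = -1, t = 1 − 1·(-2) = 3  (check: 439·(-1) + 152·3 = 17)
  q = 7: r = 16, s = 1 − 7·(-1) = 8, t = -2 − 7·3 = -23  (check: 439·8 + 152·(-23) = 16)
  q = 1: r = 1, s = -1 − 1·8 = -9, t = 3 − 1·(-23) = 26  (check: 439·(-9) + 152·26 = 1)
The row with r = 1 (the gcd) gives the Bezout coefficients s = -9, t = 26.
Result: 439 · (-9) + 152 · (26) = 1.

gcd(439, 152) = 1; s = -9, t = 26 (check: 439·(-9) + 152·26 = 1).


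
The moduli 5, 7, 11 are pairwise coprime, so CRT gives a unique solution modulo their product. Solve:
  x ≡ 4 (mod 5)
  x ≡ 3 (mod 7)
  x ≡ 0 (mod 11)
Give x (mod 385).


Moduli 5, 7, 11 are pairwise coprime; by CRT there is a unique solution modulo M = 5 · 7 · 11 = 385.
Solve pairwise, accumulating the modulus:
  Start with x ≡ 4 (mod 5).
  Combine with x ≡ 3 (mod 7): since gcd(5, 7) = 1, we get a unique residue mod 35.
    Write x = 4 + 5·t and substitute into x ≡ 3 (mod 7): 5·t ≡ 3 − 4 = -1 (mod 7).
    Reduce coefficients mod 7: 5·t ≡ 6 (mod 7).
    The inverse of 5 mod 7 is 3 (since 5·3 = 15 = 2·7 + 1), so t ≡ 3·6 = 18 ≡ 4 (mod 7).
    Then x = 4 + 5·4 = 24, valid modulo lcm(5, 7) = 35: x ≡ 24 (mod 35).
  Combine with x ≡ 0 (mod 11): since gcd(35, 11) = 1, we get a unique residue mod 385.
    Write x = 24 + 35·t and substitute into x ≡ 0 (mod 11): 35·t ≡ 0 − 24 = -24 (mod 11).
    Reduce coefficients mod 11: 2·t ≡ 9 (mod 11).
    The inverse of 2 mod 11 is 6 (since 2·6 = 12 = 1·11 + 1), so t ≡ 6·9 = 54 ≡ 10 (mod 11).
    Then x = 24 + 35·10 = 374, valid modulo lcm(35, 11) = 385: x ≡ 374 (mod 385).
Verify: 374 mod 5 = 4 ✓, 374 mod 7 = 3 ✓, 374 mod 11 = 0 ✓.

x ≡ 374 (mod 385).


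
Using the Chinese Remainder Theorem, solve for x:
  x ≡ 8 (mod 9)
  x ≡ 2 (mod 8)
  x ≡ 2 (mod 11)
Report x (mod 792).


Moduli 9, 8, 11 are pairwise coprime; by CRT there is a unique solution modulo M = 9 · 8 · 11 = 792.
Solve pairwise, accumulating the modulus:
  Start with x ≡ 8 (mod 9).
  Combine with x ≡ 2 (mod 8): since gcd(9, 8) = 1, we get a unique residue mod 72.
    Write x = 8 + 9·t and substitute into x ≡ 2 (mod 8): 9·t ≡ 2 − 8 = -6 (mod 8).
    Reduce coefficients mod 8: 1·t ≡ 2 (mod 8).
    So t ≡ 2 (mod 8).
    Then x = 8 + 9·2 = 26, valid modulo lcm(9, 8) = 72: x ≡ 26 (mod 72).
  Combine with x ≡ 2 (mod 11): since gcd(72, 11) = 1, we get a unique residue mod 792.
    Write x = 26 + 72·t and substitute into x ≡ 2 (mod 11): 72·t ≡ 2 − 26 = -24 (mod 11).
    Reduce coefficients mod 11: 6·t ≡ 9 (mod 11).
    The inverse of 6 mod 11 is 2 (since 6·2 = 12 = 1·11 + 1), so t ≡ 2·9 = 18 ≡ 7 (mod 11).
    Then x = 26 + 72·7 = 530, valid modulo lcm(72, 11) = 792: x ≡ 530 (mod 792).
Verify: 530 mod 9 = 8 ✓, 530 mod 8 = 2 ✓, 530 mod 11 = 2 ✓.

x ≡ 530 (mod 792).


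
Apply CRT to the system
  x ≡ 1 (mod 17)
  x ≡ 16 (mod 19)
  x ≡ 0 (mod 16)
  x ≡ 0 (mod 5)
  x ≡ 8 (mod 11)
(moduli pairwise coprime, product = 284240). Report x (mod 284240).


Product of moduli M = 17 · 19 · 16 · 5 · 11 = 284240.
Merge one congruence at a time:
  Start: x ≡ 1 (mod 17).
  Combine with x ≡ 16 (mod 19); new modulus lcm = 323.
    Write x = 1 + 17·t and substitute into x ≡ 16 (mod 19): 17·t ≡ 16 − 1 = 15 (mod 19).
    The inverse of 17 mod 19 is 9 (since 17·9 = 153 = 8·19 + 1), so t ≡ 9·15 = 135 ≡ 2 (mod 19).
    Then x = 1 + 17·2 = 35, valid modulo lcm(17, 19) = 323: x ≡ 35 (mod 323).
  Combine with x ≡ 0 (mod 16); new modulus lcm = 5168.
    Write x = 35 + 323·t and substitute into x ≡ 0 (mod 16): 323·t ≡ 0 − 35 = -35 (mod 16).
    Reduce coefficients mod 16: 3·t ≡ 13 (mod 16).
    The inverse of 3 mod 16 is 11 (since 3·11 = 33 = 2·16 + 1), so t ≡ 11·13 = 143 ≡ 15 (mod 16).
    Then x = 35 + 323·15 = 4880, valid modulo lcm(323, 16) = 5168: x ≡ 4880 (mod 5168).
  Combine with x ≡ 0 (mod 5); new modulus lcm = 25840.
    Write x = 4880 + 5168·t and substitute into x ≡ 0 (mod 5): 5168·t ≡ 0 − 4880 = -4880 (mod 5).
    Reduce coefficients mod 5: 3·t ≡ 0 (mod 5).
    The inverse of 3 mod 5 is 2 (since 3·2 = 6 = 1·5 + 1), so t ≡ 2·0 = 0 ≡ 0 (mod 5).
    Then x = 4880 + 5168·0 = 4880, valid modulo lcm(5168, 5) = 25840: x ≡ 4880 (mod 25840).
  Combine with x ≡ 8 (mod 11); new modulus lcm = 284240.
    Write x = 4880 + 25840·t and substitute into x ≡ 8 (mod 11): 25840·t ≡ 8 − 4880 = -4872 (mod 11).
    Reduce coefficients mod 11: 1·t ≡ 1 (mod 11).
    So t ≡ 1 (mod 11).
    Then x = 4880 + 25840·1 = 30720, valid modulo lcm(25840, 11) = 284240: x ≡ 30720 (mod 284240).
Verify against each original: 30720 mod 17 = 1, 30720 mod 19 = 16, 30720 mod 16 = 0, 30720 mod 5 = 0, 30720 mod 11 = 8.

x ≡ 30720 (mod 284240).


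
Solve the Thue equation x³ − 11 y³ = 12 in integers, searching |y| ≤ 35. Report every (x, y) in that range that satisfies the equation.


The equation is x³ - 11y³ = 12. For fixed y, x³ = 11·y³ + 12, so a solution requires the RHS to be a perfect cube.
Strategy: iterate y from -35 to 35, compute RHS = 11·y³ + 12, and check whether it is a (positive or negative) perfect cube.
Check small values of y:
  y = 0: RHS = 12 is not a perfect cube.
  y = 1: RHS = 23 is not a perfect cube.
  y = -1: RHS = 1 = (1)³ ⇒ x = 1 works.
  y = 2: RHS = 100 is not a perfect cube.
  y = -2: RHS = -76 is not a perfect cube.
  y = 3: RHS = 309 is not a perfect cube.
  y = -3: RHS = -285 is not a perfect cube.
Continuing the search up to |y| = 35 finds no further solutions beyond those listed.
Collected solutions: (1, -1).

Solutions (with |y| ≤ 35): (1, -1).


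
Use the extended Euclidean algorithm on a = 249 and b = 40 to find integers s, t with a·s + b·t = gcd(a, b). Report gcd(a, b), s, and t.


Euclidean algorithm on (249, 40) — divide until remainder is 0:
  249 = 6 · 40 + 9
  40 = 4 · 9 + 4
  9 = 2 · 4 + 1
  4 = 4 · 1 + 0
gcd(249, 40) = 1.
Track Bezout coefficients alongside the remainders: start with r₀ = 249 = a·1 + b·0 (s = 1, t = 0) and r₁ = 40 = a·0 + b·1 (s = 0, t = 1); each new remainder r_{k+1} = r_{k-1} − q_k·r_k inherits s_{k+1} = s_{k-1} − q_k·s_k, t_{k+1} = t_{k-1} − q_k·t_k, so r_k = a·s_k + b·t_k at every step:
  q = 6: r = 9, s = 1 − 6·0 = 1, t = 0 − 6·1 = -6  (check: 249·1 + 40·(-6) = 9)
  q = 4: r = 4, s = 0 − 4·1 = -4, t = 1 − 4·(-6) = 25  (check: 249·(-4) + 40·25 = 4)
  q = 2: r = 1, s = 1 − 2·(-4) = 9, t = -6 − 2·25 = -56  (check: 249·9 + 40·(-56) = 1)
The row with r = 1 (the gcd) gives the Bezout coefficients s = 9, t = -56.
Result: 249 · (9) + 40 · (-56) = 1.

gcd(249, 40) = 1; s = 9, t = -56 (check: 249·9 + 40·(-56) = 1).


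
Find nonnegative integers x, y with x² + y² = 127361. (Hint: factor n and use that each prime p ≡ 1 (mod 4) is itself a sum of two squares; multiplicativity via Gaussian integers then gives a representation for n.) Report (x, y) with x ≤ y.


Step 1: Factor n = 127361 = 13 · 97 · 101.
Step 2: Check the mod-4 condition on each prime factor: 13 ≡ 1 (mod 4), exponent 1; 97 ≡ 1 (mod 4), exponent 1; 101 ≡ 1 (mod 4), exponent 1.
All primes ≡ 3 (mod 4) appear to even exponent (or don't appear), so by the two-squares theorem n IS expressible as a sum of two squares.
Step 3: Build a representation. Here n = 13 · 97 · 101 is a product of primes ≡ 1 (mod 4). Each prime p ≡ 1 (mod 4) is itself a sum of two squares; find a² by testing p − a² for a perfect square:
  13: 13 − 1² = 12, 13 − 2² = 9 = 3² ⇒ 13 = 2² + 3².
  97: 97 − 1² = 96, 97 − 2² = 93, 97 − 3² = 88, 97 − 4² = 81 = 9² ⇒ 97 = 4² + 9².
  101: 101 − 1² = 100 = 10² ⇒ 101 = 1² + 10².
  Combine using the Brahmagupta–Fibonacci identity (a² + b²)(c² + d²) = (ac − bd)² + (ad + bc)² = (ac + bd)² + (ad − bc)²:
  13 · 97 = 1261: from (2² + 3²)(4² + 9²), take (2·4 − 3·9, 2·9 + 3·4) = (8 − 27, 18 + 12) = (-19, 30); dropping signs (only squares matter) gives (19, 30); check 19² + 30² = 361 + 900 = 1261 ✓.
  1261 · 101 = 127361: from (19² + 30²)(1² + 10²), take (19·1 − 30·10, 19·10 + 30·1) = (19 − 300, 190 + 30) = (-281, 220); dropping signs (only squares matter) gives (281, 220); check 281² + 220² = 78961 + 48400 = 127361 ✓.
Step 4: Order so x ≤ y and verify: 220² + 281² = 48400 + 78961 = 127361 = n. ✓

n = 127361 = 220² + 281² (one valid representation with x ≤ y).


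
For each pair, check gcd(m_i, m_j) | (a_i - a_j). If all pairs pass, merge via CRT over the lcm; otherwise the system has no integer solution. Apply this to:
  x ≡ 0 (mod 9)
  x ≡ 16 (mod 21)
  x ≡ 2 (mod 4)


Moduli 9, 21, 4 are not pairwise coprime, so CRT works modulo lcm(m_i) when all pairwise compatibility conditions hold.
Pairwise compatibility: gcd(m_i, m_j) must divide a_i - a_j for every pair.
Merge one congruence at a time:
  Start: x ≡ 0 (mod 9).
  Combine with x ≡ 16 (mod 21): gcd(9, 21) = 3, and 16 - 0 = 16 is NOT divisible by 3.
    ⇒ system is inconsistent (no integer solution).

No solution (the system is inconsistent).


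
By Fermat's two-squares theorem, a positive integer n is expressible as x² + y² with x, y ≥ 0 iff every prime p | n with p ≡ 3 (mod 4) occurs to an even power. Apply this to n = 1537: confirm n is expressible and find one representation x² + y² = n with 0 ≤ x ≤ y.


Step 1: Factor n = 1537 = 29 · 53.
Step 2: Check the mod-4 condition on each prime factor: 29 ≡ 1 (mod 4), exponent 1; 53 ≡ 1 (mod 4), exponent 1.
All primes ≡ 3 (mod 4) appear to even exponent (or don't appear), so by the two-squares theorem n IS expressible as a sum of two squares.
Step 3: Build a representation. Here n = 29 · 53 is a product of primes ≡ 1 (mod 4). Each prime p ≡ 1 (mod 4) is itself a sum of two squares; find a² by testing p − a² for a perfect square:
  29: 29 − 1² = 28, 29 − 2² = 25 = 5² ⇒ 29 = 2² + 5².
  53: 53 − 1² = 52, 53 − 2² = 49 = 7² ⇒ 53 = 2² + 7².
  Combine using the Brahmagupta–Fibonacci identity (a² + b²)(c² + d²) = (ac − bd)² + (ad + bc)² = (ac + bd)² + (ad − bc)²:
  29 · 53 = 1537: from (2² + 5²)(2² + 7²), take (2·2 − 5·7, 2·7 + 5·2) = (4 − 35, 14 + 10) = (-31, 24); dropping signs (only squares matter) gives (31, 24); check 31² + 24² = 961 + 576 = 1537 ✓.
Step 4: Order so x ≤ y and verify: 24² + 31² = 576 + 961 = 1537 = n. ✓

n = 1537 = 24² + 31² (one valid representation with x ≤ y).


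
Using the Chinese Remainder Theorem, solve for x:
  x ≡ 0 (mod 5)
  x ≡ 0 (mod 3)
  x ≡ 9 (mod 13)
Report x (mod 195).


Moduli 5, 3, 13 are pairwise coprime; by CRT there is a unique solution modulo M = 5 · 3 · 13 = 195.
Solve pairwise, accumulating the modulus:
  Start with x ≡ 0 (mod 5).
  Combine with x ≡ 0 (mod 3): since gcd(5, 3) = 1, we get a unique residue mod 15.
    Write x = 0 + 5·t and substitute into x ≡ 0 (mod 3): 5·t ≡ 0 − 0 = 0 (mod 3).
    Reduce coefficients mod 3: 2·t ≡ 0 (mod 3).
    The inverse of 2 mod 3 is 2 (since 2·2 = 4 = 1·3 + 1), so t ≡ 2·0 = 0 ≡ 0 (mod 3).
    Then x = 0 + 5·0 = 0, valid modulo lcm(5, 3) = 15: x ≡ 0 (mod 15).
  Combine with x ≡ 9 (mod 13): since gcd(15, 13) = 1, we get a unique residue mod 195.
    Write x = 0 + 15·t and substitute into x ≡ 9 (mod 13): 15·t ≡ 9 − 0 = 9 (mod 13).
    Reduce coefficients mod 13: 2·t ≡ 9 (mod 13).
    The inverse of 2 mod 13 is 7 (since 2·7 = 14 = 1·13 + 1), so t ≡ 7·9 = 63 ≡ 11 (mod 13).
    Then x = 0 + 15·11 = 165, valid modulo lcm(15, 13) = 195: x ≡ 165 (mod 195).
Verify: 165 mod 5 = 0 ✓, 165 mod 3 = 0 ✓, 165 mod 13 = 9 ✓.

x ≡ 165 (mod 195).


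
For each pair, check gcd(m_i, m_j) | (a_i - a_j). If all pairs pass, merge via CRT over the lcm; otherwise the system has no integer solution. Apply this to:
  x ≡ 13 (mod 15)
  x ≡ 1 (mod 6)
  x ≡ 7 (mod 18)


Moduli 15, 6, 18 are not pairwise coprime, so CRT works modulo lcm(m_i) when all pairwise compatibility conditions hold.
Pairwise compatibility: gcd(m_i, m_j) must divide a_i - a_j for every pair.
Merge one congruence at a time:
  Start: x ≡ 13 (mod 15).
  Combine with x ≡ 1 (mod 6): gcd(15, 6) = 3; 1 - 13 = -12, which IS divisible by 3, so compatible.
    Write x = 13 + 15·t and substitute into x ≡ 1 (mod 6): 15·t ≡ 1 − 13 = -12 (mod 6).
    Divide the congruence (and modulus) by g = 3: 5·t ≡ -4 (mod 2).
    Reduce coefficients mod 2: 1·t ≡ 0 (mod 2).
    So t ≡ 0 (mod 2).
    Then x = 13 + 15·0 = 13, valid modulo lcm(15, 6) = 30: x ≡ 13 (mod 30).
  Combine with x ≡ 7 (mod 18): gcd(30, 18) = 6; 7 - 13 = -6, which IS divisible by 6, so compatible.
    Write x = 13 + 30·t and substitute into x ≡ 7 (mod 18): 30·t ≡ 7 − 13 = -6 (mod 18).
    Divide the congruence (and modulus) by g = 6: 5·t ≡ -1 (mod 3).
    Reduce coefficients mod 3: 2·t ≡ 2 (mod 3).
    The inverse of 2 mod 3 is 2 (since 2·2 = 4 = 1·3 + 1), so t ≡ 2·2 = 4 ≡ 1 (mod 3).
    Then x = 13 + 30·1 = 43, valid modulo lcm(30, 18) = 90: x ≡ 43 (mod 90).
Verify: 43 mod 15 = 13, 43 mod 6 = 1, 43 mod 18 = 7.

x ≡ 43 (mod 90).


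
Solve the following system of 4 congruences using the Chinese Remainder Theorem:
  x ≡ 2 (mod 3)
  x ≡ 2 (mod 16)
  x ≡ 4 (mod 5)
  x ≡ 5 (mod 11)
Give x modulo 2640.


Product of moduli M = 3 · 16 · 5 · 11 = 2640.
Merge one congruence at a time:
  Start: x ≡ 2 (mod 3).
  Combine with x ≡ 2 (mod 16); new modulus lcm = 48.
    Write x = 2 + 3·t and substitute into x ≡ 2 (mod 16): 3·t ≡ 2 − 2 = 0 (mod 16).
    The inverse of 3 mod 16 is 11 (since 3·11 = 33 = 2·16 + 1), so t ≡ 11·0 = 0 ≡ 0 (mod 16).
    Then x = 2 + 3·0 = 2, valid modulo lcm(3, 16) = 48: x ≡ 2 (mod 48).
  Combine with x ≡ 4 (mod 5); new modulus lcm = 240.
    Write x = 2 + 48·t and substitute into x ≡ 4 (mod 5): 48·t ≡ 4 − 2 = 2 (mod 5).
    Reduce coefficients mod 5: 3·t ≡ 2 (mod 5).
    The inverse of 3 mod 5 is 2 (since 3·2 = 6 = 1·5 + 1), so t ≡ 2·2 = 4 ≡ 4 (mod 5).
    Then x = 2 + 48·4 = 194, valid modulo lcm(48, 5) = 240: x ≡ 194 (mod 240).
  Combine with x ≡ 5 (mod 11); new modulus lcm = 2640.
    Write x = 194 + 240·t and substitute into x ≡ 5 (mod 11): 240·t ≡ 5 − 194 = -189 (mod 11).
    Reduce coefficients mod 11: 9·t ≡ 9 (mod 11).
    The inverse of 9 mod 11 is 5 (since 9·5 = 45 = 4·11 + 1), so t ≡ 5·9 = 45 ≡ 1 (mod 11).
    Then x = 194 + 240·1 = 434, valid modulo lcm(240, 11) = 2640: x ≡ 434 (mod 2640).
Verify against each original: 434 mod 3 = 2, 434 mod 16 = 2, 434 mod 5 = 4, 434 mod 11 = 5.

x ≡ 434 (mod 2640).


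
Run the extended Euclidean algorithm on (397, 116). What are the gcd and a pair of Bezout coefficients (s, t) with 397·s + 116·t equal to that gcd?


Euclidean algorithm on (397, 116) — divide until remainder is 0:
  397 = 3 · 116 + 49
  116 = 2 · 49 + 18
  49 = 2 · 18 + 13
  18 = 1 · 13 + 5
  13 = 2 · 5 + 3
  5 = 1 · 3 + 2
  3 = 1 · 2 + 1
  2 = 2 · 1 + 0
gcd(397, 116) = 1.
Track Bezout coefficients alongside the remainders: start with r₀ = 397 = a·1 + b·0 (s = 1, t = 0) and r₁ = 116 = a·0 + b·1 (s = 0, t = 1); each new remainder r_{k+1} = r_{k-1} − q_k·r_k inherits s_{k+1} = s_{k-1} − q_k·s_k, t_{k+1} = t_{k-1} − q_k·t_k, so r_k = a·s_k + b·t_k at every step:
  q = 3: r = 49, s = 1 − 3·0 = 1, t = 0 − 3·1 = -3  (check: 397·1 + 116·(-3) = 49)
  q = 2: r = 18, s = 0 − 2·1 = -2, t = 1 − 2·(-3) = 7  (check: 397·(-2) + 116·7 = 18)
  q = 2: r = 13, s = 1 − 2·(-2) = 5, t = -3 − 2·7 = -17  (check: 397·5 + 116·(-17) = 13)
  q = 1: r = 5, s = -2 − 1·5 = -7, t = 7 − 1·(-17) = 24  (check: 397·(-7) + 116·24 = 5)
  q = 2: r = 3, s = 5 − 2·(-7) = 19, t = -17 − 2·24 = -65  (check: 397·19 + 116·(-65) = 3)
  q = 1: r = 2, s = -7 − 1·19 = -26, t = 24 − 1·(-65) = 89  (check: 397·(-26) + 116·89 = 2)
  q = 1: r = 1, s = 19 − 1·(-26) = 45, t = -65 − 1·89 = -154  (check: 397·45 + 116·(-154) = 1)
The row with r = 1 (the gcd) gives the Bezout coefficients s = 45, t = -154.
Result: 397 · (45) + 116 · (-154) = 1.

gcd(397, 116) = 1; s = 45, t = -154 (check: 397·45 + 116·(-154) = 1).


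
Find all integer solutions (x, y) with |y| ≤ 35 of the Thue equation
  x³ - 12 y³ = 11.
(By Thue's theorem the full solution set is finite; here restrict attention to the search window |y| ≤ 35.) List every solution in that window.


The equation is x³ - 12y³ = 11. For fixed y, x³ = 12·y³ + 11, so a solution requires the RHS to be a perfect cube.
Strategy: iterate y from -35 to 35, compute RHS = 12·y³ + 11, and check whether it is a (positive or negative) perfect cube.
Check small values of y:
  y = 0: RHS = 11 is not a perfect cube.
  y = 1: RHS = 23 is not a perfect cube.
  y = -1: RHS = -1 = (-1)³ ⇒ x = -1 works.
  y = 2: RHS = 107 is not a perfect cube.
  y = -2: RHS = -85 is not a perfect cube.
  y = 3: RHS = 335 is not a perfect cube.
  y = -3: RHS = -313 is not a perfect cube.
Continuing the search up to |y| = 35 finds no further solutions beyond those listed.
Collected solutions: (-1, -1).

Solutions (with |y| ≤ 35): (-1, -1).


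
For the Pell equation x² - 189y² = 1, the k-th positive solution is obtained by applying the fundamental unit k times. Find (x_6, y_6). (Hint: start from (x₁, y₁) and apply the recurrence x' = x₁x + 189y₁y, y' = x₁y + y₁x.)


Step 1: Find the fundamental solution (x₁, y₁) of x² - 189y² = 1.
  Expand √189 as a continued fraction. a₀ = ⌊√189⌋ = 13; iterate m_{k+1} = d_k·a_k − m_k, d_{k+1} = (189 − m_{k+1}²)/d_k, a_{k+1} = ⌊(a₀ + m_{k+1})/d_{k+1}⌋ (starting m₀ = 0, d₀ = 1), with convergents p_k = a_k·p_{k-1} + p_{k-2}, q_k = a_k·q_{k-1} + q_{k-2} (p₋₁ = 1, q₋₁ = 0):
  k = 0: a₀ = 13; p₀/q₀ = 13/1; p₀² − 189·q₀² = 169 − 189 = -20.
  k = 1: m = 13, d = 20, a = ⌊(13 + 13)/20⌋ = 1; p/q = (1·13 + 1)/(1·1 + 0) = 14/1; p² − 189·q² = 196 − 189 = 7.
  k = 2: m = 7, d = 7, a = ⌊(13 + 7)/7⌋ = 2; p/q = (2·14 + 13)/(2·1 + 1) = 41/3; p² − 189·q² = 1681 − 1701 = -20.
  k = 3: m = 7, d = 20, a = ⌊(13 + 7)/20⌋ = 1; p/q = (1·41 + 14)/(1·3 + 1) = 55/4; p² − 189·q² = 3025 − 3024 = 1.
  The first convergent with p² − 189·q² = 1 gives the fundamental solution (x₁, y₁) = (55, 4).
Step 2: Apply the recurrence (x_{n+1}, y_{n+1}) = (x₁x_n + 189y₁y_n, x₁y_n + y₁x_n) repeatedly.
  From (x_1, y_1) = (55, 4): x_2 = 55·55 + 189·4·4 = 6049; y_2 = 55·4 + 4·55 = 440.
  From (x_2, y_2) = (6049, 440): x_3 = 55·6049 + 189·4·440 = 665335; y_3 = 55·440 + 4·6049 = 48396.
  From (x_3, y_3) = (665335, 48396): x_4 = 55·665335 + 189·4·48396 = 73180801; y_4 = 55·48396 + 4·665335 = 5323120.
  From (x_4, y_4) = (73180801, 5323120): x_5 = 55·73180801 + 189·4·5323120 = 8049222775; y_5 = 55·5323120 + 4·73180801 = 585494804.
  From (x_5, y_5) = (8049222775, 585494804): x_6 = 55·8049222775 + 189·4·585494804 = 885341324449; y_6 = 55·585494804 + 4·8049222775 = 64399105320.
Step 3: Verify x_6² - 189·y_6² = 783829260777109485153601 - 783829260777109485153600 = 1 (should be 1). ✓

(x_1, y_1) = (55, 4); (x_6, y_6) = (885341324449, 64399105320).


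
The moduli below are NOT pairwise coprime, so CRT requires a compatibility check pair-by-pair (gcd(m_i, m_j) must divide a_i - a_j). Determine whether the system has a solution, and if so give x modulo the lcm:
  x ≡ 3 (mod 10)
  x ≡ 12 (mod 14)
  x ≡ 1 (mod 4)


Moduli 10, 14, 4 are not pairwise coprime, so CRT works modulo lcm(m_i) when all pairwise compatibility conditions hold.
Pairwise compatibility: gcd(m_i, m_j) must divide a_i - a_j for every pair.
Merge one congruence at a time:
  Start: x ≡ 3 (mod 10).
  Combine with x ≡ 12 (mod 14): gcd(10, 14) = 2, and 12 - 3 = 9 is NOT divisible by 2.
    ⇒ system is inconsistent (no integer solution).

No solution (the system is inconsistent).


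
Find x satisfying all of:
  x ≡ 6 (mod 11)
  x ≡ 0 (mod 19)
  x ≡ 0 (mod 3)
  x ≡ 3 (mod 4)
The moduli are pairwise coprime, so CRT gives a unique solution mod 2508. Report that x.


Product of moduli M = 11 · 19 · 3 · 4 = 2508.
Merge one congruence at a time:
  Start: x ≡ 6 (mod 11).
  Combine with x ≡ 0 (mod 19); new modulus lcm = 209.
    Write x = 6 + 11·t and substitute into x ≡ 0 (mod 19): 11·t ≡ 0 − 6 = -6 (mod 19).
    Reduce coefficients mod 19: 11·t ≡ 13 (mod 19).
    The inverse of 11 mod 19 is 7 (since 11·7 = 77 = 4·19 + 1), so t ≡ 7·13 = 91 ≡ 15 (mod 19).
    Then x = 6 + 11·15 = 171, valid modulo lcm(11, 19) = 209: x ≡ 171 (mod 209).
  Combine with x ≡ 0 (mod 3); new modulus lcm = 627.
    Write x = 171 + 209·t and substitute into x ≡ 0 (mod 3): 209·t ≡ 0 − 171 = -171 (mod 3).
    Reduce coefficients mod 3: 2·t ≡ 0 (mod 3).
    The inverse of 2 mod 3 is 2 (since 2·2 = 4 = 1·3 + 1), so t ≡ 2·0 = 0 ≡ 0 (mod 3).
    Then x = 171 + 209·0 = 171, valid modulo lcm(209, 3) = 627: x ≡ 171 (mod 627).
  Combine with x ≡ 3 (mod 4); new modulus lcm = 2508.
    Write x = 171 + 627·t and substitute into x ≡ 3 (mod 4): 627·t ≡ 3 − 171 = -168 (mod 4).
    Reduce coefficients mod 4: 3·t ≡ 0 (mod 4).
    The inverse of 3 mod 4 is 3 (since 3·3 = 9 = 2·4 + 1), so t ≡ 3·0 = 0 ≡ 0 (mod 4).
    Then x = 171 + 627·0 = 171, valid modulo lcm(627, 4) = 2508: x ≡ 171 (mod 2508).
Verify against each original: 171 mod 11 = 6, 171 mod 19 = 0, 171 mod 3 = 0, 171 mod 4 = 3.

x ≡ 171 (mod 2508).


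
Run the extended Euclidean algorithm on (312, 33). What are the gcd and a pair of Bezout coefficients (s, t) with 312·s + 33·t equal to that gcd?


Euclidean algorithm on (312, 33) — divide until remainder is 0:
  312 = 9 · 33 + 15
  33 = 2 · 15 + 3
  15 = 5 · 3 + 0
gcd(312, 33) = 3.
Track Bezout coefficients alongside the remainders: start with r₀ = 312 = a·1 + b·0 (s = 1, t = 0) and r₁ = 33 = a·0 + b·1 (s = 0, t = 1); each new remainder r_{k+1} = r_{k-1} − q_k·r_k inherits s_{k+1} = s_{k-1} − q_k·s_k, t_{k+1} = t_{k-1} − q_k·t_k, so r_k = a·s_k + b·t_k at every step:
  q = 9: r = 15, s = 1 − 9·0 = 1, t = 0 − 9·1 = -9  (check: 312·1 + 33·(-9) = 15)
  q = 2: r = 3, s = 0 − 2·1 = -2, t = 1 − 2·(-9) = 19  (check: 312·(-2) + 33·19 = 3)
The row with r = 3 (the gcd) gives the Bezout coefficients s = -2, t = 19.
Result: 312 · (-2) + 33 · (19) = 3.

gcd(312, 33) = 3; s = -2, t = 19 (check: 312·(-2) + 33·19 = 3).


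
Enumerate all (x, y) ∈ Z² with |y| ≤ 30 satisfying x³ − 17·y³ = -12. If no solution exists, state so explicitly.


The equation is x³ - 17y³ = -12. For fixed y, x³ = 17·y³ − 12, so a solution requires the RHS to be a perfect cube.
Strategy: iterate y from -30 to 30, compute RHS = 17·y³ − 12, and check whether it is a (positive or negative) perfect cube.
Check small values of y:
  y = 0: RHS = -12 is not a perfect cube.
  y = 1: RHS = 5 is not a perfect cube.
  y = -1: RHS = -29 is not a perfect cube.
  y = 2: RHS = 124 is not a perfect cube.
  y = -2: RHS = -148 is not a perfect cube.
  y = 3: RHS = 447 is not a perfect cube.
  y = -3: RHS = -471 is not a perfect cube.
Continuing the search up to |y| = 30 finds no solutions either.
No (x, y) in the scanned range satisfies the equation.

No integer solutions with |y| ≤ 30.


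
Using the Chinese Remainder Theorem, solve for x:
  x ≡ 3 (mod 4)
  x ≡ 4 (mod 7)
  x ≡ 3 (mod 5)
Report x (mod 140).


Moduli 4, 7, 5 are pairwise coprime; by CRT there is a unique solution modulo M = 4 · 7 · 5 = 140.
Solve pairwise, accumulating the modulus:
  Start with x ≡ 3 (mod 4).
  Combine with x ≡ 4 (mod 7): since gcd(4, 7) = 1, we get a unique residue mod 28.
    Write x = 3 + 4·t and substitute into x ≡ 4 (mod 7): 4·t ≡ 4 − 3 = 1 (mod 7).
    The inverse of 4 mod 7 is 2 (since 4·2 = 8 = 1·7 + 1), so t ≡ 2·1 = 2 ≡ 2 (mod 7).
    Then x = 3 + 4·2 = 11, valid modulo lcm(4, 7) = 28: x ≡ 11 (mod 28).
  Combine with x ≡ 3 (mod 5): since gcd(28, 5) = 1, we get a unique residue mod 140.
    Write x = 11 + 28·t and substitute into x ≡ 3 (mod 5): 28·t ≡ 3 − 11 = -8 (mod 5).
    Reduce coefficients mod 5: 3·t ≡ 2 (mod 5).
    The inverse of 3 mod 5 is 2 (since 3·2 = 6 = 1·5 + 1), so t ≡ 2·2 = 4 ≡ 4 (mod 5).
    Then x = 11 + 28·4 = 123, valid modulo lcm(28, 5) = 140: x ≡ 123 (mod 140).
Verify: 123 mod 4 = 3 ✓, 123 mod 7 = 4 ✓, 123 mod 5 = 3 ✓.

x ≡ 123 (mod 140).


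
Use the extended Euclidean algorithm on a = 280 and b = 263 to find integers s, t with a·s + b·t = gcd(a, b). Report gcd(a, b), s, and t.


Euclidean algorithm on (280, 263) — divide until remainder is 0:
  280 = 1 · 263 + 17
  263 = 15 · 17 + 8
  17 = 2 · 8 + 1
  8 = 8 · 1 + 0
gcd(280, 263) = 1.
Track Bezout coefficients alongside the remainders: start with r₀ = 280 = a·1 + b·0 (s = 1, t = 0) and r₁ = 263 = a·0 + b·1 (s = 0, t = 1); each new remainder r_{k+1} = r_{k-1} − q_k·r_k inherits s_{k+1} = s_{k-1} − q_k·s_k, t_{k+1} = t_{k-1} − q_k·t_k, so r_k = a·s_k + b·t_k at every step:
  q = 1: r = 17, s = 1 − 1·0 = 1, t = 0 − 1·1 = -1  (check: 280·1 + 263·(-1) = 17)
  q = 15: r = 8, s = 0 − 15·1 = -15, t = 1 − 15·(-1) = 16  (check: 280·(-15) + 263·16 = 8)
  q = 2: r = 1, s = 1 − 2·(-15) = 31, t = -1 − 2·16 = -33  (check: 280·31 + 263·(-33) = 1)
The row with r = 1 (the gcd) gives the Bezout coefficients s = 31, t = -33.
Result: 280 · (31) + 263 · (-33) = 1.

gcd(280, 263) = 1; s = 31, t = -33 (check: 280·31 + 263·(-33) = 1).


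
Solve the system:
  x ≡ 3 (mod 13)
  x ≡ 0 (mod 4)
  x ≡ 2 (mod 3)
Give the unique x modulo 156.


Moduli 13, 4, 3 are pairwise coprime; by CRT there is a unique solution modulo M = 13 · 4 · 3 = 156.
Solve pairwise, accumulating the modulus:
  Start with x ≡ 3 (mod 13).
  Combine with x ≡ 0 (mod 4): since gcd(13, 4) = 1, we get a unique residue mod 52.
    Write x = 3 + 13·t and substitute into x ≡ 0 (mod 4): 13·t ≡ 0 − 3 = -3 (mod 4).
    Reduce coefficients mod 4: 1·t ≡ 1 (mod 4).
    So t ≡ 1 (mod 4).
    Then x = 3 + 13·1 = 16, valid modulo lcm(13, 4) = 52: x ≡ 16 (mod 52).
  Combine with x ≡ 2 (mod 3): since gcd(52, 3) = 1, we get a unique residue mod 156.
    Write x = 16 + 52·t and substitute into x ≡ 2 (mod 3): 52·t ≡ 2 − 16 = -14 (mod 3).
    Reduce coefficients mod 3: 1·t ≡ 1 (mod 3).
    So t ≡ 1 (mod 3).
    Then x = 16 + 52·1 = 68, valid modulo lcm(52, 3) = 156: x ≡ 68 (mod 156).
Verify: 68 mod 13 = 3 ✓, 68 mod 4 = 0 ✓, 68 mod 3 = 2 ✓.

x ≡ 68 (mod 156).


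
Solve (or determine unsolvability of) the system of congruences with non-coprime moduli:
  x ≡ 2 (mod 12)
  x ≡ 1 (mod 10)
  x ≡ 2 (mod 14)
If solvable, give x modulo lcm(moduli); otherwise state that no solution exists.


Moduli 12, 10, 14 are not pairwise coprime, so CRT works modulo lcm(m_i) when all pairwise compatibility conditions hold.
Pairwise compatibility: gcd(m_i, m_j) must divide a_i - a_j for every pair.
Merge one congruence at a time:
  Start: x ≡ 2 (mod 12).
  Combine with x ≡ 1 (mod 10): gcd(12, 10) = 2, and 1 - 2 = -1 is NOT divisible by 2.
    ⇒ system is inconsistent (no integer solution).

No solution (the system is inconsistent).


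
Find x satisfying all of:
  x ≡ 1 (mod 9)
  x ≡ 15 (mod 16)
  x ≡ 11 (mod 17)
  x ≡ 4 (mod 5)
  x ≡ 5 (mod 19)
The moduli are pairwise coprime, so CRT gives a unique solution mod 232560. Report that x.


Product of moduli M = 9 · 16 · 17 · 5 · 19 = 232560.
Merge one congruence at a time:
  Start: x ≡ 1 (mod 9).
  Combine with x ≡ 15 (mod 16); new modulus lcm = 144.
    Write x = 1 + 9·t and substitute into x ≡ 15 (mod 16): 9·t ≡ 15 − 1 = 14 (mod 16).
    The inverse of 9 mod 16 is 9 (since 9·9 = 81 = 5·16 + 1), so t ≡ 9·14 = 126 ≡ 14 (mod 16).
    Then x = 1 + 9·14 = 127, valid modulo lcm(9, 16) = 144: x ≡ 127 (mod 144).
  Combine with x ≡ 11 (mod 17); new modulus lcm = 2448.
    Write x = 127 + 144·t and substitute into x ≡ 11 (mod 17): 144·t ≡ 11 − 127 = -116 (mod 17).
    Reduce coefficients mod 17: 8·t ≡ 3 (mod 17).
    The inverse of 8 mod 17 is 15 (since 8·15 = 120 = 7·17 + 1), so t ≡ 15·3 = 45 ≡ 11 (mod 17).
    Then x = 127 + 144·11 = 1711, valid modulo lcm(144, 17) = 2448: x ≡ 1711 (mod 2448).
  Combine with x ≡ 4 (mod 5); new modulus lcm = 12240.
    Write x = 1711 + 2448·t and substitute into x ≡ 4 (mod 5): 2448·t ≡ 4 − 1711 = -1707 (mod 5).
    Reduce coefficients mod 5: 3·t ≡ 3 (mod 5).
    The inverse of 3 mod 5 is 2 (since 3·2 = 6 = 1·5 + 1), so t ≡ 2·3 = 6 ≡ 1 (mod 5).
    Then x = 1711 + 2448·1 = 4159, valid modulo lcm(2448, 5) = 12240: x ≡ 4159 (mod 12240).
  Combine with x ≡ 5 (mod 19); new modulus lcm = 232560.
    Write x = 4159 + 12240·t and substitute into x ≡ 5 (mod 19): 12240·t ≡ 5 − 4159 = -4154 (mod 19).
    Reduce coefficients mod 19: 4·t ≡ 7 (mod 19).
    The inverse of 4 mod 19 is 5 (since 4·5 = 20 = 1·19 + 1), so t ≡ 5·7 = 35 ≡ 16 (mod 19).
    Then x = 4159 + 12240·16 = 199999, valid modulo lcm(12240, 19) = 232560: x ≡ 199999 (mod 232560).
Verify against each original: 199999 mod 9 = 1, 199999 mod 16 = 15, 199999 mod 17 = 11, 199999 mod 5 = 4, 199999 mod 19 = 5.

x ≡ 199999 (mod 232560).


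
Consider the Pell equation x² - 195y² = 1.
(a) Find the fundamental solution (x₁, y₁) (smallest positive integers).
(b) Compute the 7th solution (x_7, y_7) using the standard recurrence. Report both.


Step 1: Find the fundamental solution (x₁, y₁) of x² - 195y² = 1.
  Expand √195 as a continued fraction. a₀ = ⌊√195⌋ = 13; iterate m_{k+1} = d_k·a_k − m_k, d_{k+1} = (195 − m_{k+1}²)/d_k, a_{k+1} = ⌊(a₀ + m_{k+1})/d_{k+1}⌋ (starting m₀ = 0, d₀ = 1), with convergents p_k = a_k·p_{k-1} + p_{k-2}, q_k = a_k·q_{k-1} + q_{k-2} (p₋₁ = 1, q₋₁ = 0):
  k = 0: a₀ = 13; p₀/q₀ = 13/1; p₀² − 195·q₀² = 169 − 195 = -26.
  k = 1: m = 13, d = 26, a = ⌊(13 + 13)/26⌋ = 1; p/q = (1·13 + 1)/(1·1 + 0) = 14/1; p² − 195·q² = 196 − 195 = 1.
  The first convergent with p² − 195·q² = 1 gives the fundamental solution (x₁, y₁) = (14, 1).
Step 2: Apply the recurrence (x_{n+1}, y_{n+1}) = (x₁x_n + 195y₁y_n, x₁y_n + y₁x_n) repeatedly.
  From (x_1, y_1) = (14, 1): x_2 = 14·14 + 195·1·1 = 391; y_2 = 14·1 + 1·14 = 28.
  From (x_2, y_2) = (391, 28): x_3 = 14·391 + 195·1·28 = 10934; y_3 = 14·28 + 1·391 = 783.
  From (x_3, y_3) = (10934, 783): x_4 = 14·10934 + 195·1·783 = 305761; y_4 = 14·783 + 1·10934 = 21896.
  From (x_4, y_4) = (305761, 21896): x_5 = 14·305761 + 195·1·21896 = 8550374; y_5 = 14·21896 + 1·305761 = 612305.
  From (x_5, y_5) = (8550374, 612305): x_6 = 14·8550374 + 195·1·612305 = 239104711; y_6 = 14·612305 + 1·8550374 = 17122644.
  From (x_6, y_6) = (239104711, 17122644): x_7 = 14·239104711 + 195·1·17122644 = 6686381534; y_7 = 14·17122644 + 1·239104711 = 478821727.
Step 3: Verify x_7² - 195·y_7² = 44707698018216193156 - 44707698018216193155 = 1 (should be 1). ✓

(x_1, y_1) = (14, 1); (x_7, y_7) = (6686381534, 478821727).


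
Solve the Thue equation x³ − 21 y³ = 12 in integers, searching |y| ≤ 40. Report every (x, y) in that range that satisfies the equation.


The equation is x³ - 21y³ = 12. For fixed y, x³ = 21·y³ + 12, so a solution requires the RHS to be a perfect cube.
Strategy: iterate y from -40 to 40, compute RHS = 21·y³ + 12, and check whether it is a (positive or negative) perfect cube.
Check small values of y:
  y = 0: RHS = 12 is not a perfect cube.
  y = 1: RHS = 33 is not a perfect cube.
  y = -1: RHS = -9 is not a perfect cube.
  y = 2: RHS = 180 is not a perfect cube.
  y = -2: RHS = -156 is not a perfect cube.
  y = 3: RHS = 579 is not a perfect cube.
  y = -3: RHS = -555 is not a perfect cube.
Continuing the search up to |y| = 40 finds no solutions either.
No (x, y) in the scanned range satisfies the equation.

No integer solutions with |y| ≤ 40.


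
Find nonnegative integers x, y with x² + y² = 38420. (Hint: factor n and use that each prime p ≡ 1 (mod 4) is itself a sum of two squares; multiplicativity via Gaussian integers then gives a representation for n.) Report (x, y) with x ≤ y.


Step 1: Factor n = 38420 = 2^2 · 5 · 17 · 113.
Step 2: Check the mod-4 condition on each prime factor: 2 = 2 (special); 5 ≡ 1 (mod 4), exponent 1; 17 ≡ 1 (mod 4), exponent 1; 113 ≡ 1 (mod 4), exponent 1.
All primes ≡ 3 (mod 4) appear to even exponent (or don't appear), so by the two-squares theorem n IS expressible as a sum of two squares.
Step 3: Build a representation. Group n = k² · m with k = 2 and m = 5 · 17 · 113 = 9605 (a product of primes ≡ 1 (mod 4)); a representation of m scales to one of n via (k·x)² + (k·y)² = k²(x² + y²). Each prime p ≡ 1 (mod 4) is itself a sum of two squares; find a² by testing p − a² for a perfect square:
  5: 5 − 1² = 4 = 2² ⇒ 5 = 1² + 2².
  17: 17 − 1² = 16 = 4² ⇒ 17 = 1² + 4².
  113: 113 − 1² = 112, 113 − 2² = 109, 113 − 3² = 104, 113 − 4² = 97, 113 − 5² = 88, 113 − 6² = 77, 113 − 7² = 64 = 8² ⇒ 113 = 7² + 8².
  Combine using the Brahmagupta–Fibonacci identity (a² + b²)(c² + d²) = (ac − bd)² + (ad + bc)² = (ac + bd)² + (ad − bc)²:
  5 · 17 = 85: from (1² + 2²)(1² + 4²), take (1·1 − 2·4, 1·4 + 2·1) = (1 − 8, 4 + 2) = (-7, 6); dropping signs (only squares matter) gives (7, 6); check 7² + 6² = 49 + 36 = 85 ✓.
  85 · 113 = 9605: from (7² + 6²)(7² + 8²), take (7·7 − 6·8, 7·8 + 6·7) = (49 − 48, 56 + 42) = (1, 98); check 1² + 98² = 1 + 9604 = 9605 ✓.
  Scale by k = 2: (2·1, 2·98) = (2, 196).
Step 4: Order so x ≤ y and verify: 2² + 196² = 4 + 38416 = 38420 = n. ✓

n = 38420 = 2² + 196² (one valid representation with x ≤ y).


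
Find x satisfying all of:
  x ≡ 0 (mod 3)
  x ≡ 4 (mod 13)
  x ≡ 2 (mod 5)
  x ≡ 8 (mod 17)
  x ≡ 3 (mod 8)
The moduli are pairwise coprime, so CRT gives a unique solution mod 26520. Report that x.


Product of moduli M = 3 · 13 · 5 · 17 · 8 = 26520.
Merge one congruence at a time:
  Start: x ≡ 0 (mod 3).
  Combine with x ≡ 4 (mod 13); new modulus lcm = 39.
    Write x = 0 + 3·t and substitute into x ≡ 4 (mod 13): 3·t ≡ 4 − 0 = 4 (mod 13).
    The inverse of 3 mod 13 is 9 (since 3·9 = 27 = 2·13 + 1), so t ≡ 9·4 = 36 ≡ 10 (mod 13).
    Then x = 0 + 3·10 = 30, valid modulo lcm(3, 13) = 39: x ≡ 30 (mod 39).
  Combine with x ≡ 2 (mod 5); new modulus lcm = 195.
    Write x = 30 + 39·t and substitute into x ≡ 2 (mod 5): 39·t ≡ 2 − 30 = -28 (mod 5).
    Reduce coefficients mod 5: 4·t ≡ 2 (mod 5).
    The inverse of 4 mod 5 is 4 (since 4·4 = 16 = 3·5 + 1), so t ≡ 4·2 = 8 ≡ 3 (mod 5).
    Then x = 30 + 39·3 = 147, valid modulo lcm(39, 5) = 195: x ≡ 147 (mod 195).
  Combine with x ≡ 8 (mod 17); new modulus lcm = 3315.
    Write x = 147 + 195·t and substitute into x ≡ 8 (mod 17): 195·t ≡ 8 − 147 = -139 (mod 17).
    Reduce coefficients mod 17: 8·t ≡ 14 (mod 17).
    The inverse of 8 mod 17 is 15 (since 8·15 = 120 = 7·17 + 1), so t ≡ 15·14 = 210 ≡ 6 (mod 17).
    Then x = 147 + 195·6 = 1317, valid modulo lcm(195, 17) = 3315: x ≡ 1317 (mod 3315).
  Combine with x ≡ 3 (mod 8); new modulus lcm = 26520.
    Write x = 1317 + 3315·t and substitute into x ≡ 3 (mod 8): 3315·t ≡ 3 − 1317 = -1314 (mod 8).
    Reduce coefficients mod 8: 3·t ≡ 6 (mod 8).
    The inverse of 3 mod 8 is 3 (since 3·3 = 9 = 1·8 + 1), so t ≡ 3·6 = 18 ≡ 2 (mod 8).
    Then x = 1317 + 3315·2 = 7947, valid modulo lcm(3315, 8) = 26520: x ≡ 7947 (mod 26520).
Verify against each original: 7947 mod 3 = 0, 7947 mod 13 = 4, 7947 mod 5 = 2, 7947 mod 17 = 8, 7947 mod 8 = 3.

x ≡ 7947 (mod 26520).


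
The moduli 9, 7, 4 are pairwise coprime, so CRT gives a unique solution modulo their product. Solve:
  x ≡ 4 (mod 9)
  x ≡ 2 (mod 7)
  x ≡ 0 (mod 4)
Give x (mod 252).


Moduli 9, 7, 4 are pairwise coprime; by CRT there is a unique solution modulo M = 9 · 7 · 4 = 252.
Solve pairwise, accumulating the modulus:
  Start with x ≡ 4 (mod 9).
  Combine with x ≡ 2 (mod 7): since gcd(9, 7) = 1, we get a unique residue mod 63.
    Write x = 4 + 9·t and substitute into x ≡ 2 (mod 7): 9·t ≡ 2 − 4 = -2 (mod 7).
    Reduce coefficients mod 7: 2·t ≡ 5 (mod 7).
    The inverse of 2 mod 7 is 4 (since 2·4 = 8 = 1·7 + 1), so t ≡ 4·5 = 20 ≡ 6 (mod 7).
    Then x = 4 + 9·6 = 58, valid modulo lcm(9, 7) = 63: x ≡ 58 (mod 63).
  Combine with x ≡ 0 (mod 4): since gcd(63, 4) = 1, we get a unique residue mod 252.
    Write x = 58 + 63·t and substitute into x ≡ 0 (mod 4): 63·t ≡ 0 − 58 = -58 (mod 4).
    Reduce coefficients mod 4: 3·t ≡ 2 (mod 4).
    The inverse of 3 mod 4 is 3 (since 3·3 = 9 = 2·4 + 1), so t ≡ 3·2 = 6 ≡ 2 (mod 4).
    Then x = 58 + 63·2 = 184, valid modulo lcm(63, 4) = 252: x ≡ 184 (mod 252).
Verify: 184 mod 9 = 4 ✓, 184 mod 7 = 2 ✓, 184 mod 4 = 0 ✓.

x ≡ 184 (mod 252).
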